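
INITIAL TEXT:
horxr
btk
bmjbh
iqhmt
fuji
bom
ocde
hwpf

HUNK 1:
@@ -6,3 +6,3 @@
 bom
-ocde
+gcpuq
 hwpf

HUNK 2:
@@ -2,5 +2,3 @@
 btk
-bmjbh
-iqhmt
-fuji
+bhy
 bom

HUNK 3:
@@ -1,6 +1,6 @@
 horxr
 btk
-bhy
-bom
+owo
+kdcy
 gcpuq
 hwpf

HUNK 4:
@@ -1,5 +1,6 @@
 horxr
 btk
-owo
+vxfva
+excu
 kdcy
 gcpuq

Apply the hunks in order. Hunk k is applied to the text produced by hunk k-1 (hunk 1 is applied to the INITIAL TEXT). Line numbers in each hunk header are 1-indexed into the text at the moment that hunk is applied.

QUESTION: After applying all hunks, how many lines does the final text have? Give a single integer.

Hunk 1: at line 6 remove [ocde] add [gcpuq] -> 8 lines: horxr btk bmjbh iqhmt fuji bom gcpuq hwpf
Hunk 2: at line 2 remove [bmjbh,iqhmt,fuji] add [bhy] -> 6 lines: horxr btk bhy bom gcpuq hwpf
Hunk 3: at line 1 remove [bhy,bom] add [owo,kdcy] -> 6 lines: horxr btk owo kdcy gcpuq hwpf
Hunk 4: at line 1 remove [owo] add [vxfva,excu] -> 7 lines: horxr btk vxfva excu kdcy gcpuq hwpf
Final line count: 7

Answer: 7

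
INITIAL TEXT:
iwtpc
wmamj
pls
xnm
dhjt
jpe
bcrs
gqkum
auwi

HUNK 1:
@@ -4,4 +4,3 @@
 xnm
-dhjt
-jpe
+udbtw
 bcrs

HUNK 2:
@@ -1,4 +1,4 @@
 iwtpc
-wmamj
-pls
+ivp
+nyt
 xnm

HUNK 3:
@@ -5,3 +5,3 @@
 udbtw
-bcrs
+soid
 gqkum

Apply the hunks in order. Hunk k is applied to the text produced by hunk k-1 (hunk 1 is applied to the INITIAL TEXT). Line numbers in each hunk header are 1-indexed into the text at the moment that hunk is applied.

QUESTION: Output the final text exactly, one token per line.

Hunk 1: at line 4 remove [dhjt,jpe] add [udbtw] -> 8 lines: iwtpc wmamj pls xnm udbtw bcrs gqkum auwi
Hunk 2: at line 1 remove [wmamj,pls] add [ivp,nyt] -> 8 lines: iwtpc ivp nyt xnm udbtw bcrs gqkum auwi
Hunk 3: at line 5 remove [bcrs] add [soid] -> 8 lines: iwtpc ivp nyt xnm udbtw soid gqkum auwi

Answer: iwtpc
ivp
nyt
xnm
udbtw
soid
gqkum
auwi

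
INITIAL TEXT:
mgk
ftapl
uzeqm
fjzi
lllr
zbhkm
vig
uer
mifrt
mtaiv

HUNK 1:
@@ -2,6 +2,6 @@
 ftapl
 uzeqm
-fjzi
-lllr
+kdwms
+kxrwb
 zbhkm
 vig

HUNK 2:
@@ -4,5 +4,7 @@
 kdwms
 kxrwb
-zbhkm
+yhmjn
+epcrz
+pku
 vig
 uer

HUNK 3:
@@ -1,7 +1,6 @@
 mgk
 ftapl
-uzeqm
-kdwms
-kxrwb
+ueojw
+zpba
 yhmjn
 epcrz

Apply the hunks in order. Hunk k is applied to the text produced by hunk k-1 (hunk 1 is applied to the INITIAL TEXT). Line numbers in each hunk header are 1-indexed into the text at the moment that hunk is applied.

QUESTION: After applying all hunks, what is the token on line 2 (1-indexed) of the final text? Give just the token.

Answer: ftapl

Derivation:
Hunk 1: at line 2 remove [fjzi,lllr] add [kdwms,kxrwb] -> 10 lines: mgk ftapl uzeqm kdwms kxrwb zbhkm vig uer mifrt mtaiv
Hunk 2: at line 4 remove [zbhkm] add [yhmjn,epcrz,pku] -> 12 lines: mgk ftapl uzeqm kdwms kxrwb yhmjn epcrz pku vig uer mifrt mtaiv
Hunk 3: at line 1 remove [uzeqm,kdwms,kxrwb] add [ueojw,zpba] -> 11 lines: mgk ftapl ueojw zpba yhmjn epcrz pku vig uer mifrt mtaiv
Final line 2: ftapl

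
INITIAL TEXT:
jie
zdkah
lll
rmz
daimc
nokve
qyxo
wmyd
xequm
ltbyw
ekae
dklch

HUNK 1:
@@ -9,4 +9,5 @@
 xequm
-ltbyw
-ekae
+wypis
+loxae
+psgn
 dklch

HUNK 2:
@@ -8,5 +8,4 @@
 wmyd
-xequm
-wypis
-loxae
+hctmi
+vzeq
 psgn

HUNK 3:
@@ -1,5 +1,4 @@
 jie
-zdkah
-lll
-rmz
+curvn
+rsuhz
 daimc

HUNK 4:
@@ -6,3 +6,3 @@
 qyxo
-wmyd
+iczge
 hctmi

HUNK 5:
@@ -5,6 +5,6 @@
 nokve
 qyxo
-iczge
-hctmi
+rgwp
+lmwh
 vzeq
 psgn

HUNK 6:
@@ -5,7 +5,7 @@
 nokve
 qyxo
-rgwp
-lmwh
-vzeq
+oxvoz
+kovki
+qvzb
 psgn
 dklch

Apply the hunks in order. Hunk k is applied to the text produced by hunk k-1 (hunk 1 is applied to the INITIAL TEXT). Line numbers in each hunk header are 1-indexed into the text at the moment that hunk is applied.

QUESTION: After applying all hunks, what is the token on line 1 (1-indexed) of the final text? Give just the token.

Hunk 1: at line 9 remove [ltbyw,ekae] add [wypis,loxae,psgn] -> 13 lines: jie zdkah lll rmz daimc nokve qyxo wmyd xequm wypis loxae psgn dklch
Hunk 2: at line 8 remove [xequm,wypis,loxae] add [hctmi,vzeq] -> 12 lines: jie zdkah lll rmz daimc nokve qyxo wmyd hctmi vzeq psgn dklch
Hunk 3: at line 1 remove [zdkah,lll,rmz] add [curvn,rsuhz] -> 11 lines: jie curvn rsuhz daimc nokve qyxo wmyd hctmi vzeq psgn dklch
Hunk 4: at line 6 remove [wmyd] add [iczge] -> 11 lines: jie curvn rsuhz daimc nokve qyxo iczge hctmi vzeq psgn dklch
Hunk 5: at line 5 remove [iczge,hctmi] add [rgwp,lmwh] -> 11 lines: jie curvn rsuhz daimc nokve qyxo rgwp lmwh vzeq psgn dklch
Hunk 6: at line 5 remove [rgwp,lmwh,vzeq] add [oxvoz,kovki,qvzb] -> 11 lines: jie curvn rsuhz daimc nokve qyxo oxvoz kovki qvzb psgn dklch
Final line 1: jie

Answer: jie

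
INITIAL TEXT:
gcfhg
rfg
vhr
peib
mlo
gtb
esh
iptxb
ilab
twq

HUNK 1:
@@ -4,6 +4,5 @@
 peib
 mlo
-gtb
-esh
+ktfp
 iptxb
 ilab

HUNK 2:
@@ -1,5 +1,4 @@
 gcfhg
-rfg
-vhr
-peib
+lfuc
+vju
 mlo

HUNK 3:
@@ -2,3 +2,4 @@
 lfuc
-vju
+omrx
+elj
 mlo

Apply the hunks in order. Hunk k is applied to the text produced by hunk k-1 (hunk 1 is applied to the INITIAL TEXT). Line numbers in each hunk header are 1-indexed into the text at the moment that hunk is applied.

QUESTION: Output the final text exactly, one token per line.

Answer: gcfhg
lfuc
omrx
elj
mlo
ktfp
iptxb
ilab
twq

Derivation:
Hunk 1: at line 4 remove [gtb,esh] add [ktfp] -> 9 lines: gcfhg rfg vhr peib mlo ktfp iptxb ilab twq
Hunk 2: at line 1 remove [rfg,vhr,peib] add [lfuc,vju] -> 8 lines: gcfhg lfuc vju mlo ktfp iptxb ilab twq
Hunk 3: at line 2 remove [vju] add [omrx,elj] -> 9 lines: gcfhg lfuc omrx elj mlo ktfp iptxb ilab twq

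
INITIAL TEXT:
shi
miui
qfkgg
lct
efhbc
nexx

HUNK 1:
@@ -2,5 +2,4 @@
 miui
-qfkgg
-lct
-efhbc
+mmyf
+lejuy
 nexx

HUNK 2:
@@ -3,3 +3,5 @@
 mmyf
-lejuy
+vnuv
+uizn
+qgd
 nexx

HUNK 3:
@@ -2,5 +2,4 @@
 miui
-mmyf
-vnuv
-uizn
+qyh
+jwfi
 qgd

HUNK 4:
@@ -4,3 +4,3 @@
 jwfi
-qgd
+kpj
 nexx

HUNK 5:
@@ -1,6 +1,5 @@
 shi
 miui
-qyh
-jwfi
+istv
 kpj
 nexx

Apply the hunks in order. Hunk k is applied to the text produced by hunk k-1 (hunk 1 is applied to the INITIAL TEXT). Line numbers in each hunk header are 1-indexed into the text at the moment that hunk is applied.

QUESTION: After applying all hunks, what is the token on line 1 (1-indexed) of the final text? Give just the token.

Answer: shi

Derivation:
Hunk 1: at line 2 remove [qfkgg,lct,efhbc] add [mmyf,lejuy] -> 5 lines: shi miui mmyf lejuy nexx
Hunk 2: at line 3 remove [lejuy] add [vnuv,uizn,qgd] -> 7 lines: shi miui mmyf vnuv uizn qgd nexx
Hunk 3: at line 2 remove [mmyf,vnuv,uizn] add [qyh,jwfi] -> 6 lines: shi miui qyh jwfi qgd nexx
Hunk 4: at line 4 remove [qgd] add [kpj] -> 6 lines: shi miui qyh jwfi kpj nexx
Hunk 5: at line 1 remove [qyh,jwfi] add [istv] -> 5 lines: shi miui istv kpj nexx
Final line 1: shi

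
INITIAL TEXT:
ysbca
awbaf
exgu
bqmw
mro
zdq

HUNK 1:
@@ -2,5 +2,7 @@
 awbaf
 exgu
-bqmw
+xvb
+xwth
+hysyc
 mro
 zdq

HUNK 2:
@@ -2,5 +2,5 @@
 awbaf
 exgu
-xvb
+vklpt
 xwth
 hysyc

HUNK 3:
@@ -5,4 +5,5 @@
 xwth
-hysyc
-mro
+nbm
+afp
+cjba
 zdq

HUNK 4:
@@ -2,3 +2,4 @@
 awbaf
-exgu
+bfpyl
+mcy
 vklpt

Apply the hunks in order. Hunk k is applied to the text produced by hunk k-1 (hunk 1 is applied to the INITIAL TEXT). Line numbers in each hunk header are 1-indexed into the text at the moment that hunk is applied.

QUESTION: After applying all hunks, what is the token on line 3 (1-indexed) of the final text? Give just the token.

Hunk 1: at line 2 remove [bqmw] add [xvb,xwth,hysyc] -> 8 lines: ysbca awbaf exgu xvb xwth hysyc mro zdq
Hunk 2: at line 2 remove [xvb] add [vklpt] -> 8 lines: ysbca awbaf exgu vklpt xwth hysyc mro zdq
Hunk 3: at line 5 remove [hysyc,mro] add [nbm,afp,cjba] -> 9 lines: ysbca awbaf exgu vklpt xwth nbm afp cjba zdq
Hunk 4: at line 2 remove [exgu] add [bfpyl,mcy] -> 10 lines: ysbca awbaf bfpyl mcy vklpt xwth nbm afp cjba zdq
Final line 3: bfpyl

Answer: bfpyl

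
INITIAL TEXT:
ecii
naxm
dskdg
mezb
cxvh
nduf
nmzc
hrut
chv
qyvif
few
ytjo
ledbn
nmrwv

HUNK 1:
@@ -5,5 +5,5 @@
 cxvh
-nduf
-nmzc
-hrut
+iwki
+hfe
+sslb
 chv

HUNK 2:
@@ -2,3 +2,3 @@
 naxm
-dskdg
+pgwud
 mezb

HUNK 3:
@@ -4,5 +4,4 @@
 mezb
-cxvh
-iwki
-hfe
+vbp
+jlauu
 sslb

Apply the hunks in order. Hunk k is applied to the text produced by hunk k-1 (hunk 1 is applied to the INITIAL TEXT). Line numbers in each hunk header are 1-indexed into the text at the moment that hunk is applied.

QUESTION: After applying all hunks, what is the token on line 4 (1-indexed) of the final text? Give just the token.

Answer: mezb

Derivation:
Hunk 1: at line 5 remove [nduf,nmzc,hrut] add [iwki,hfe,sslb] -> 14 lines: ecii naxm dskdg mezb cxvh iwki hfe sslb chv qyvif few ytjo ledbn nmrwv
Hunk 2: at line 2 remove [dskdg] add [pgwud] -> 14 lines: ecii naxm pgwud mezb cxvh iwki hfe sslb chv qyvif few ytjo ledbn nmrwv
Hunk 3: at line 4 remove [cxvh,iwki,hfe] add [vbp,jlauu] -> 13 lines: ecii naxm pgwud mezb vbp jlauu sslb chv qyvif few ytjo ledbn nmrwv
Final line 4: mezb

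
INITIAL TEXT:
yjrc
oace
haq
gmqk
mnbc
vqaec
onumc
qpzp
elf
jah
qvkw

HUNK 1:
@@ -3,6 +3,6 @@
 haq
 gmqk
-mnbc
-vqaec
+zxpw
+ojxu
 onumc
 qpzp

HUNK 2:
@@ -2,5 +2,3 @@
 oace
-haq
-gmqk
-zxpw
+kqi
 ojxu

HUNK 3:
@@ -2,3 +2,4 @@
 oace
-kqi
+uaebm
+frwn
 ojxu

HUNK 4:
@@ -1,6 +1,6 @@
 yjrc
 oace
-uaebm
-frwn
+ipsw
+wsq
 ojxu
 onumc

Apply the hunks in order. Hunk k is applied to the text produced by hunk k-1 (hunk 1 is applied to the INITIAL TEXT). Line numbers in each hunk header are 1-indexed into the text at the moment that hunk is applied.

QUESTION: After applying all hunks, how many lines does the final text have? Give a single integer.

Answer: 10

Derivation:
Hunk 1: at line 3 remove [mnbc,vqaec] add [zxpw,ojxu] -> 11 lines: yjrc oace haq gmqk zxpw ojxu onumc qpzp elf jah qvkw
Hunk 2: at line 2 remove [haq,gmqk,zxpw] add [kqi] -> 9 lines: yjrc oace kqi ojxu onumc qpzp elf jah qvkw
Hunk 3: at line 2 remove [kqi] add [uaebm,frwn] -> 10 lines: yjrc oace uaebm frwn ojxu onumc qpzp elf jah qvkw
Hunk 4: at line 1 remove [uaebm,frwn] add [ipsw,wsq] -> 10 lines: yjrc oace ipsw wsq ojxu onumc qpzp elf jah qvkw
Final line count: 10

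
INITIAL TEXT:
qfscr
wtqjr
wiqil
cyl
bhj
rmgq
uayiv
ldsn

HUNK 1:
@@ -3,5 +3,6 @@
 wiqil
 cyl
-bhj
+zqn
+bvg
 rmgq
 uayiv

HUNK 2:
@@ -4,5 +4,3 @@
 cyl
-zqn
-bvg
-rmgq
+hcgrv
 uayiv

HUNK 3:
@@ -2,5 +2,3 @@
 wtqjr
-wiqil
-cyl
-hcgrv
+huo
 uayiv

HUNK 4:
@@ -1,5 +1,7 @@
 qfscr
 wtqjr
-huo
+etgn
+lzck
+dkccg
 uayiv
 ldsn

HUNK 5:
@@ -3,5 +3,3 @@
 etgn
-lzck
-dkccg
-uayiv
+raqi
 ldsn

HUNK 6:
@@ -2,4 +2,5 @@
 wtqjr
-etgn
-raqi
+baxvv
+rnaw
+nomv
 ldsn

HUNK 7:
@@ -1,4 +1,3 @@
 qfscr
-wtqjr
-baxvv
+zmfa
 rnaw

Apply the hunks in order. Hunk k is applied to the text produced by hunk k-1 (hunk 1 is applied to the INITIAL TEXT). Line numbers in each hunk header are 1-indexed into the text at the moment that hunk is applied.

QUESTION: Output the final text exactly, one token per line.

Answer: qfscr
zmfa
rnaw
nomv
ldsn

Derivation:
Hunk 1: at line 3 remove [bhj] add [zqn,bvg] -> 9 lines: qfscr wtqjr wiqil cyl zqn bvg rmgq uayiv ldsn
Hunk 2: at line 4 remove [zqn,bvg,rmgq] add [hcgrv] -> 7 lines: qfscr wtqjr wiqil cyl hcgrv uayiv ldsn
Hunk 3: at line 2 remove [wiqil,cyl,hcgrv] add [huo] -> 5 lines: qfscr wtqjr huo uayiv ldsn
Hunk 4: at line 1 remove [huo] add [etgn,lzck,dkccg] -> 7 lines: qfscr wtqjr etgn lzck dkccg uayiv ldsn
Hunk 5: at line 3 remove [lzck,dkccg,uayiv] add [raqi] -> 5 lines: qfscr wtqjr etgn raqi ldsn
Hunk 6: at line 2 remove [etgn,raqi] add [baxvv,rnaw,nomv] -> 6 lines: qfscr wtqjr baxvv rnaw nomv ldsn
Hunk 7: at line 1 remove [wtqjr,baxvv] add [zmfa] -> 5 lines: qfscr zmfa rnaw nomv ldsn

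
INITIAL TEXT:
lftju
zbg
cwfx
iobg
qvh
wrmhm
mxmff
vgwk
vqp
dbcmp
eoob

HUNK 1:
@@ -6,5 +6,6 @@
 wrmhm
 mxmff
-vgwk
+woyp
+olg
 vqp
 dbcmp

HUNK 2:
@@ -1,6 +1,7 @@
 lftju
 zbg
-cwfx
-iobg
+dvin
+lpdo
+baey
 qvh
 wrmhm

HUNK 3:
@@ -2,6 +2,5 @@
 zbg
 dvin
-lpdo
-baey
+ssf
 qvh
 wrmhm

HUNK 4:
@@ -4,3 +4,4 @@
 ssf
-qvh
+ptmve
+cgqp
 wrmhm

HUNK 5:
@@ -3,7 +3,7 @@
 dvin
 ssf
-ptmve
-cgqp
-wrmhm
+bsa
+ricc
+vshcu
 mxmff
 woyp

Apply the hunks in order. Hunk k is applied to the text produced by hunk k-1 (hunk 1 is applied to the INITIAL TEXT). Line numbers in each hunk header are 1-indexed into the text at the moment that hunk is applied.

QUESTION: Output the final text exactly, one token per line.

Answer: lftju
zbg
dvin
ssf
bsa
ricc
vshcu
mxmff
woyp
olg
vqp
dbcmp
eoob

Derivation:
Hunk 1: at line 6 remove [vgwk] add [woyp,olg] -> 12 lines: lftju zbg cwfx iobg qvh wrmhm mxmff woyp olg vqp dbcmp eoob
Hunk 2: at line 1 remove [cwfx,iobg] add [dvin,lpdo,baey] -> 13 lines: lftju zbg dvin lpdo baey qvh wrmhm mxmff woyp olg vqp dbcmp eoob
Hunk 3: at line 2 remove [lpdo,baey] add [ssf] -> 12 lines: lftju zbg dvin ssf qvh wrmhm mxmff woyp olg vqp dbcmp eoob
Hunk 4: at line 4 remove [qvh] add [ptmve,cgqp] -> 13 lines: lftju zbg dvin ssf ptmve cgqp wrmhm mxmff woyp olg vqp dbcmp eoob
Hunk 5: at line 3 remove [ptmve,cgqp,wrmhm] add [bsa,ricc,vshcu] -> 13 lines: lftju zbg dvin ssf bsa ricc vshcu mxmff woyp olg vqp dbcmp eoob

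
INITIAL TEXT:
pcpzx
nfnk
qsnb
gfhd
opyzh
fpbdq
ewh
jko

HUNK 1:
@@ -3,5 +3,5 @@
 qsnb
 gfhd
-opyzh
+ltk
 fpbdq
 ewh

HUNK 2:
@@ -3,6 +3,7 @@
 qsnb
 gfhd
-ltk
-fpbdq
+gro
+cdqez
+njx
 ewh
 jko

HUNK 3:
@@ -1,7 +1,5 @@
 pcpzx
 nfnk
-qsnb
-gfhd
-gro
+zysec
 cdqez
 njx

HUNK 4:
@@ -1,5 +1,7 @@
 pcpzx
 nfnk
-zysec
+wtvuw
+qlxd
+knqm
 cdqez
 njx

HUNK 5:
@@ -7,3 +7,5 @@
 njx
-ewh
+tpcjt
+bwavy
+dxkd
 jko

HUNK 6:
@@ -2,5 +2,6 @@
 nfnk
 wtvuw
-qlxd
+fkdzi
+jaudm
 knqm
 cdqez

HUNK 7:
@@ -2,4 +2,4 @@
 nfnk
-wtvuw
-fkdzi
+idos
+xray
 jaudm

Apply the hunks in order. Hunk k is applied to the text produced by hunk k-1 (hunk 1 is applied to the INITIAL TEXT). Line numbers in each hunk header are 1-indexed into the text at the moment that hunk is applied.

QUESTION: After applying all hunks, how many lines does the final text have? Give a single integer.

Answer: 12

Derivation:
Hunk 1: at line 3 remove [opyzh] add [ltk] -> 8 lines: pcpzx nfnk qsnb gfhd ltk fpbdq ewh jko
Hunk 2: at line 3 remove [ltk,fpbdq] add [gro,cdqez,njx] -> 9 lines: pcpzx nfnk qsnb gfhd gro cdqez njx ewh jko
Hunk 3: at line 1 remove [qsnb,gfhd,gro] add [zysec] -> 7 lines: pcpzx nfnk zysec cdqez njx ewh jko
Hunk 4: at line 1 remove [zysec] add [wtvuw,qlxd,knqm] -> 9 lines: pcpzx nfnk wtvuw qlxd knqm cdqez njx ewh jko
Hunk 5: at line 7 remove [ewh] add [tpcjt,bwavy,dxkd] -> 11 lines: pcpzx nfnk wtvuw qlxd knqm cdqez njx tpcjt bwavy dxkd jko
Hunk 6: at line 2 remove [qlxd] add [fkdzi,jaudm] -> 12 lines: pcpzx nfnk wtvuw fkdzi jaudm knqm cdqez njx tpcjt bwavy dxkd jko
Hunk 7: at line 2 remove [wtvuw,fkdzi] add [idos,xray] -> 12 lines: pcpzx nfnk idos xray jaudm knqm cdqez njx tpcjt bwavy dxkd jko
Final line count: 12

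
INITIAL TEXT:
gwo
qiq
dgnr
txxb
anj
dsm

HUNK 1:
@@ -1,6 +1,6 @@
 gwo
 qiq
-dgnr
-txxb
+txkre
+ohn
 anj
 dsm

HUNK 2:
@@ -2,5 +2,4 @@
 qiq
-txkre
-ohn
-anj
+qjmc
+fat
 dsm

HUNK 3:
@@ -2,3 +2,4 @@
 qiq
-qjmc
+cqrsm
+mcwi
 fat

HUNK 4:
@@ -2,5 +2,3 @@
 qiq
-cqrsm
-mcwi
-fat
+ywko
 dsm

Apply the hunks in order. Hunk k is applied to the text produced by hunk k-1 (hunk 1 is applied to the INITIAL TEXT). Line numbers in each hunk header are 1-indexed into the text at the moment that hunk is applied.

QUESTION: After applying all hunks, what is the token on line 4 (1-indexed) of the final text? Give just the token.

Answer: dsm

Derivation:
Hunk 1: at line 1 remove [dgnr,txxb] add [txkre,ohn] -> 6 lines: gwo qiq txkre ohn anj dsm
Hunk 2: at line 2 remove [txkre,ohn,anj] add [qjmc,fat] -> 5 lines: gwo qiq qjmc fat dsm
Hunk 3: at line 2 remove [qjmc] add [cqrsm,mcwi] -> 6 lines: gwo qiq cqrsm mcwi fat dsm
Hunk 4: at line 2 remove [cqrsm,mcwi,fat] add [ywko] -> 4 lines: gwo qiq ywko dsm
Final line 4: dsm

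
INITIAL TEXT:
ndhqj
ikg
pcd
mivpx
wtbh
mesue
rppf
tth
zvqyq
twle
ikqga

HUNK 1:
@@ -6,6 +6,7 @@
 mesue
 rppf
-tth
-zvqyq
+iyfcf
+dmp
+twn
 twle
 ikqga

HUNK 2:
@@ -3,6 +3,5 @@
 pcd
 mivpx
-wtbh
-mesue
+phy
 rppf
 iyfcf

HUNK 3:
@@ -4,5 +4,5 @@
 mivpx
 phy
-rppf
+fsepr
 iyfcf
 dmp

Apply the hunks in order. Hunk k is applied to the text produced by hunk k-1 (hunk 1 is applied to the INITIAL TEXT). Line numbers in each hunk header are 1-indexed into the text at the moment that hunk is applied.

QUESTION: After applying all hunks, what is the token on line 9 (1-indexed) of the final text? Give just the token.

Hunk 1: at line 6 remove [tth,zvqyq] add [iyfcf,dmp,twn] -> 12 lines: ndhqj ikg pcd mivpx wtbh mesue rppf iyfcf dmp twn twle ikqga
Hunk 2: at line 3 remove [wtbh,mesue] add [phy] -> 11 lines: ndhqj ikg pcd mivpx phy rppf iyfcf dmp twn twle ikqga
Hunk 3: at line 4 remove [rppf] add [fsepr] -> 11 lines: ndhqj ikg pcd mivpx phy fsepr iyfcf dmp twn twle ikqga
Final line 9: twn

Answer: twn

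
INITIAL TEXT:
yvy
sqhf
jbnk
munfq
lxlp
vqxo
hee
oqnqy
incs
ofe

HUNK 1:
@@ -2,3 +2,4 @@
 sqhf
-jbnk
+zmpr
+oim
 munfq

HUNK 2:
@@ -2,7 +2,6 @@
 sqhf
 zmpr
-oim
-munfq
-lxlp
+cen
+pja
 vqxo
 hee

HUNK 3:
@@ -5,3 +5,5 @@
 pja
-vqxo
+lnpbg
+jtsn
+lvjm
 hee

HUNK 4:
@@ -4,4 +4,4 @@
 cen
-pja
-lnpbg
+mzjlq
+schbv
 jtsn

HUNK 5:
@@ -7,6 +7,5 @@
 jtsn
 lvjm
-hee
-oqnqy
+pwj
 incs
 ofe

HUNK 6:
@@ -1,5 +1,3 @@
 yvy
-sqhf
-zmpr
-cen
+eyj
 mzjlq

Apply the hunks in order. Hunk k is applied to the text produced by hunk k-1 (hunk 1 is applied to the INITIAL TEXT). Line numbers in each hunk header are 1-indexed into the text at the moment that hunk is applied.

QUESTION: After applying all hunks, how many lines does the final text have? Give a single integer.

Hunk 1: at line 2 remove [jbnk] add [zmpr,oim] -> 11 lines: yvy sqhf zmpr oim munfq lxlp vqxo hee oqnqy incs ofe
Hunk 2: at line 2 remove [oim,munfq,lxlp] add [cen,pja] -> 10 lines: yvy sqhf zmpr cen pja vqxo hee oqnqy incs ofe
Hunk 3: at line 5 remove [vqxo] add [lnpbg,jtsn,lvjm] -> 12 lines: yvy sqhf zmpr cen pja lnpbg jtsn lvjm hee oqnqy incs ofe
Hunk 4: at line 4 remove [pja,lnpbg] add [mzjlq,schbv] -> 12 lines: yvy sqhf zmpr cen mzjlq schbv jtsn lvjm hee oqnqy incs ofe
Hunk 5: at line 7 remove [hee,oqnqy] add [pwj] -> 11 lines: yvy sqhf zmpr cen mzjlq schbv jtsn lvjm pwj incs ofe
Hunk 6: at line 1 remove [sqhf,zmpr,cen] add [eyj] -> 9 lines: yvy eyj mzjlq schbv jtsn lvjm pwj incs ofe
Final line count: 9

Answer: 9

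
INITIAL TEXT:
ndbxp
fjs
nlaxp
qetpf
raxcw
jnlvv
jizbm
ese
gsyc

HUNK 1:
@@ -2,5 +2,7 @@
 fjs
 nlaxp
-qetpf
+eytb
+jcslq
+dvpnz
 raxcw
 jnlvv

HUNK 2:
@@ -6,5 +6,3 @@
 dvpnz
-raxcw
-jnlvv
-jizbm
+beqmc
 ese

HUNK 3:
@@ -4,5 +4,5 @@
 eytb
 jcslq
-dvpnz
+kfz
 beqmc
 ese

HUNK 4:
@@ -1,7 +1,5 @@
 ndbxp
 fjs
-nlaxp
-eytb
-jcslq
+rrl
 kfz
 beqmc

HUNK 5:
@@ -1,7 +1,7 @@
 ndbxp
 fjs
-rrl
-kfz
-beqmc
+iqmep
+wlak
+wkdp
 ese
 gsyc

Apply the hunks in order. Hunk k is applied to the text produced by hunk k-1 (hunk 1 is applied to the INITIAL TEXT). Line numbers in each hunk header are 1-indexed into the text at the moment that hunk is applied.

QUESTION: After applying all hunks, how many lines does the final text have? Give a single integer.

Hunk 1: at line 2 remove [qetpf] add [eytb,jcslq,dvpnz] -> 11 lines: ndbxp fjs nlaxp eytb jcslq dvpnz raxcw jnlvv jizbm ese gsyc
Hunk 2: at line 6 remove [raxcw,jnlvv,jizbm] add [beqmc] -> 9 lines: ndbxp fjs nlaxp eytb jcslq dvpnz beqmc ese gsyc
Hunk 3: at line 4 remove [dvpnz] add [kfz] -> 9 lines: ndbxp fjs nlaxp eytb jcslq kfz beqmc ese gsyc
Hunk 4: at line 1 remove [nlaxp,eytb,jcslq] add [rrl] -> 7 lines: ndbxp fjs rrl kfz beqmc ese gsyc
Hunk 5: at line 1 remove [rrl,kfz,beqmc] add [iqmep,wlak,wkdp] -> 7 lines: ndbxp fjs iqmep wlak wkdp ese gsyc
Final line count: 7

Answer: 7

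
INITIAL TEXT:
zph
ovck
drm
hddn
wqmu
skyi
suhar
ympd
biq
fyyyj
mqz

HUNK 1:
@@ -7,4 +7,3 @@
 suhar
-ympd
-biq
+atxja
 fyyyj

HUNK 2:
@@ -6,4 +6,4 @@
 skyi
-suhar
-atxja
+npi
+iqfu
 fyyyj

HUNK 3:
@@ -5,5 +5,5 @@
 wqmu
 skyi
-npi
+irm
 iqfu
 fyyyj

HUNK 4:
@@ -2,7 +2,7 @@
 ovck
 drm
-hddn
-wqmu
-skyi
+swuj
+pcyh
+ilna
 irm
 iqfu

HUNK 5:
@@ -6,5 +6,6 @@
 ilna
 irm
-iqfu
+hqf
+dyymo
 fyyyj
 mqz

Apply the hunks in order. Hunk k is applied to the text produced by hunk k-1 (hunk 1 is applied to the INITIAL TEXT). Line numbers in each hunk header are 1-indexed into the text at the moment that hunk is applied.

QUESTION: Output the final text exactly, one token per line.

Hunk 1: at line 7 remove [ympd,biq] add [atxja] -> 10 lines: zph ovck drm hddn wqmu skyi suhar atxja fyyyj mqz
Hunk 2: at line 6 remove [suhar,atxja] add [npi,iqfu] -> 10 lines: zph ovck drm hddn wqmu skyi npi iqfu fyyyj mqz
Hunk 3: at line 5 remove [npi] add [irm] -> 10 lines: zph ovck drm hddn wqmu skyi irm iqfu fyyyj mqz
Hunk 4: at line 2 remove [hddn,wqmu,skyi] add [swuj,pcyh,ilna] -> 10 lines: zph ovck drm swuj pcyh ilna irm iqfu fyyyj mqz
Hunk 5: at line 6 remove [iqfu] add [hqf,dyymo] -> 11 lines: zph ovck drm swuj pcyh ilna irm hqf dyymo fyyyj mqz

Answer: zph
ovck
drm
swuj
pcyh
ilna
irm
hqf
dyymo
fyyyj
mqz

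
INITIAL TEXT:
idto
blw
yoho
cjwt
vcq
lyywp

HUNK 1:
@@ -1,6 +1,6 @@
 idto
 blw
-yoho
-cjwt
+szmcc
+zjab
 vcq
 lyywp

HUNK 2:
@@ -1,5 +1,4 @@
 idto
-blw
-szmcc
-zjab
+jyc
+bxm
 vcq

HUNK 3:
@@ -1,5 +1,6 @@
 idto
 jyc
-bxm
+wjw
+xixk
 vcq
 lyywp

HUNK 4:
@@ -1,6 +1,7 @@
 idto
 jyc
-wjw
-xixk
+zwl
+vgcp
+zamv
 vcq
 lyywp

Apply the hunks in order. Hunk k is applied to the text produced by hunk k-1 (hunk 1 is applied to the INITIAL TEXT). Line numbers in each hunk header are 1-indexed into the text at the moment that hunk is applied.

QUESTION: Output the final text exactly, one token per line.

Answer: idto
jyc
zwl
vgcp
zamv
vcq
lyywp

Derivation:
Hunk 1: at line 1 remove [yoho,cjwt] add [szmcc,zjab] -> 6 lines: idto blw szmcc zjab vcq lyywp
Hunk 2: at line 1 remove [blw,szmcc,zjab] add [jyc,bxm] -> 5 lines: idto jyc bxm vcq lyywp
Hunk 3: at line 1 remove [bxm] add [wjw,xixk] -> 6 lines: idto jyc wjw xixk vcq lyywp
Hunk 4: at line 1 remove [wjw,xixk] add [zwl,vgcp,zamv] -> 7 lines: idto jyc zwl vgcp zamv vcq lyywp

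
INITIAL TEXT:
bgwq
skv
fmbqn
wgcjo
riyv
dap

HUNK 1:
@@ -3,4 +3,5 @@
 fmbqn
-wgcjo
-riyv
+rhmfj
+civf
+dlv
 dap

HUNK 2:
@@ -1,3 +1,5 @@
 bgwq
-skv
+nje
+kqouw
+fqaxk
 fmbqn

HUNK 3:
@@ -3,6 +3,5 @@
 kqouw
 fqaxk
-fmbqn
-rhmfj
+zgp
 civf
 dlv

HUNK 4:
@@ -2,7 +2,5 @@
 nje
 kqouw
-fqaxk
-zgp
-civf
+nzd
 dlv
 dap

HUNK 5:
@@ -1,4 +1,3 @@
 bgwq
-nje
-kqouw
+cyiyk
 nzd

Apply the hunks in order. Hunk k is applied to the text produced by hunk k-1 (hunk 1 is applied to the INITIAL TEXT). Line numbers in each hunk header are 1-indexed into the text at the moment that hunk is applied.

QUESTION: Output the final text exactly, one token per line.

Hunk 1: at line 3 remove [wgcjo,riyv] add [rhmfj,civf,dlv] -> 7 lines: bgwq skv fmbqn rhmfj civf dlv dap
Hunk 2: at line 1 remove [skv] add [nje,kqouw,fqaxk] -> 9 lines: bgwq nje kqouw fqaxk fmbqn rhmfj civf dlv dap
Hunk 3: at line 3 remove [fmbqn,rhmfj] add [zgp] -> 8 lines: bgwq nje kqouw fqaxk zgp civf dlv dap
Hunk 4: at line 2 remove [fqaxk,zgp,civf] add [nzd] -> 6 lines: bgwq nje kqouw nzd dlv dap
Hunk 5: at line 1 remove [nje,kqouw] add [cyiyk] -> 5 lines: bgwq cyiyk nzd dlv dap

Answer: bgwq
cyiyk
nzd
dlv
dap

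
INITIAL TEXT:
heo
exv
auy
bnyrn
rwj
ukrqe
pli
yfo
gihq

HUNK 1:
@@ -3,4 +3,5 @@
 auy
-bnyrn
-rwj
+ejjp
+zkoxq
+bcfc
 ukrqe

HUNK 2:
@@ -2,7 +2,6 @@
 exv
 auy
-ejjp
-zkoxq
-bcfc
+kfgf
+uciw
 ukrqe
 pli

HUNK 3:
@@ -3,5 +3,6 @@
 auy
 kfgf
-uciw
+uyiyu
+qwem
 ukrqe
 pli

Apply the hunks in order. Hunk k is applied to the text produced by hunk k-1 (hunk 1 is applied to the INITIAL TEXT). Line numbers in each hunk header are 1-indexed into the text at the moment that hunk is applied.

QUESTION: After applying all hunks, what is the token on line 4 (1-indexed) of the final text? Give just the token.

Hunk 1: at line 3 remove [bnyrn,rwj] add [ejjp,zkoxq,bcfc] -> 10 lines: heo exv auy ejjp zkoxq bcfc ukrqe pli yfo gihq
Hunk 2: at line 2 remove [ejjp,zkoxq,bcfc] add [kfgf,uciw] -> 9 lines: heo exv auy kfgf uciw ukrqe pli yfo gihq
Hunk 3: at line 3 remove [uciw] add [uyiyu,qwem] -> 10 lines: heo exv auy kfgf uyiyu qwem ukrqe pli yfo gihq
Final line 4: kfgf

Answer: kfgf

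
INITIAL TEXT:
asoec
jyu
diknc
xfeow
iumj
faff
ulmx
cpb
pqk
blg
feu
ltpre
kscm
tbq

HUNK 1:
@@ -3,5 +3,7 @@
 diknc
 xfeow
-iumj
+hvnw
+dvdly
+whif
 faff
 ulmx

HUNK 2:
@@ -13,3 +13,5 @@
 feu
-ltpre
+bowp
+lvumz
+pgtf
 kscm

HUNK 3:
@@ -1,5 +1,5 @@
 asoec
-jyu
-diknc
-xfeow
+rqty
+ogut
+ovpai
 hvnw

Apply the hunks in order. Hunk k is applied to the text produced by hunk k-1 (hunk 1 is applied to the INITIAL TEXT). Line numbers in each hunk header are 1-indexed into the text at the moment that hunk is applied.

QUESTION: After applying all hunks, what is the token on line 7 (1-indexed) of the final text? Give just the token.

Hunk 1: at line 3 remove [iumj] add [hvnw,dvdly,whif] -> 16 lines: asoec jyu diknc xfeow hvnw dvdly whif faff ulmx cpb pqk blg feu ltpre kscm tbq
Hunk 2: at line 13 remove [ltpre] add [bowp,lvumz,pgtf] -> 18 lines: asoec jyu diknc xfeow hvnw dvdly whif faff ulmx cpb pqk blg feu bowp lvumz pgtf kscm tbq
Hunk 3: at line 1 remove [jyu,diknc,xfeow] add [rqty,ogut,ovpai] -> 18 lines: asoec rqty ogut ovpai hvnw dvdly whif faff ulmx cpb pqk blg feu bowp lvumz pgtf kscm tbq
Final line 7: whif

Answer: whif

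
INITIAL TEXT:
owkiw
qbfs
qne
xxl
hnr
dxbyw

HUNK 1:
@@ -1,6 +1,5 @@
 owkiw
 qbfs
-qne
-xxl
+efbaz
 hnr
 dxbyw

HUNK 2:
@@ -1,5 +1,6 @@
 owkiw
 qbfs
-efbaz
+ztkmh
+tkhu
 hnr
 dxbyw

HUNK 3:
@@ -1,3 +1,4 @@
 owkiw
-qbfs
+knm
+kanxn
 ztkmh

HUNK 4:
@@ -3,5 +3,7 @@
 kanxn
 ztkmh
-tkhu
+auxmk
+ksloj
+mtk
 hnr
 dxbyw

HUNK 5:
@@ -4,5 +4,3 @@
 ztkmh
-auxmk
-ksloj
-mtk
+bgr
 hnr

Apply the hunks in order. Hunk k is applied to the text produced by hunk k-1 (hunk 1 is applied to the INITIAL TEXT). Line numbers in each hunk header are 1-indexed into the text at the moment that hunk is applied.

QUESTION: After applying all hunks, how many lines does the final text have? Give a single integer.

Answer: 7

Derivation:
Hunk 1: at line 1 remove [qne,xxl] add [efbaz] -> 5 lines: owkiw qbfs efbaz hnr dxbyw
Hunk 2: at line 1 remove [efbaz] add [ztkmh,tkhu] -> 6 lines: owkiw qbfs ztkmh tkhu hnr dxbyw
Hunk 3: at line 1 remove [qbfs] add [knm,kanxn] -> 7 lines: owkiw knm kanxn ztkmh tkhu hnr dxbyw
Hunk 4: at line 3 remove [tkhu] add [auxmk,ksloj,mtk] -> 9 lines: owkiw knm kanxn ztkmh auxmk ksloj mtk hnr dxbyw
Hunk 5: at line 4 remove [auxmk,ksloj,mtk] add [bgr] -> 7 lines: owkiw knm kanxn ztkmh bgr hnr dxbyw
Final line count: 7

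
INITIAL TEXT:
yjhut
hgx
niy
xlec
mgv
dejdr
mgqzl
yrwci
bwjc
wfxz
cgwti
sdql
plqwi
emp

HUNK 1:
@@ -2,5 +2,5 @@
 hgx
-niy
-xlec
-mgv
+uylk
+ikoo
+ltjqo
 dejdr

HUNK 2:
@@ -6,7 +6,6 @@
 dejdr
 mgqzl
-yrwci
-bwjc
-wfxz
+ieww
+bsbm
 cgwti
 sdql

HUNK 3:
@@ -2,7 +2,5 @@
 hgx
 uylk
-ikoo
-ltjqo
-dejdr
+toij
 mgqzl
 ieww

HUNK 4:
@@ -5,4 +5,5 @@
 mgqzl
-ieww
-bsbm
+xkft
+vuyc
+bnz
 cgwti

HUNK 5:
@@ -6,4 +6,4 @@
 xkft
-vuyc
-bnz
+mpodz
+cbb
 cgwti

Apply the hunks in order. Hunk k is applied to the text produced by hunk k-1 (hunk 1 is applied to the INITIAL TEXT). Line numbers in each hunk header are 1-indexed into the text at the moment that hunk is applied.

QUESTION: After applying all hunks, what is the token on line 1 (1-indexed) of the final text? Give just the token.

Answer: yjhut

Derivation:
Hunk 1: at line 2 remove [niy,xlec,mgv] add [uylk,ikoo,ltjqo] -> 14 lines: yjhut hgx uylk ikoo ltjqo dejdr mgqzl yrwci bwjc wfxz cgwti sdql plqwi emp
Hunk 2: at line 6 remove [yrwci,bwjc,wfxz] add [ieww,bsbm] -> 13 lines: yjhut hgx uylk ikoo ltjqo dejdr mgqzl ieww bsbm cgwti sdql plqwi emp
Hunk 3: at line 2 remove [ikoo,ltjqo,dejdr] add [toij] -> 11 lines: yjhut hgx uylk toij mgqzl ieww bsbm cgwti sdql plqwi emp
Hunk 4: at line 5 remove [ieww,bsbm] add [xkft,vuyc,bnz] -> 12 lines: yjhut hgx uylk toij mgqzl xkft vuyc bnz cgwti sdql plqwi emp
Hunk 5: at line 6 remove [vuyc,bnz] add [mpodz,cbb] -> 12 lines: yjhut hgx uylk toij mgqzl xkft mpodz cbb cgwti sdql plqwi emp
Final line 1: yjhut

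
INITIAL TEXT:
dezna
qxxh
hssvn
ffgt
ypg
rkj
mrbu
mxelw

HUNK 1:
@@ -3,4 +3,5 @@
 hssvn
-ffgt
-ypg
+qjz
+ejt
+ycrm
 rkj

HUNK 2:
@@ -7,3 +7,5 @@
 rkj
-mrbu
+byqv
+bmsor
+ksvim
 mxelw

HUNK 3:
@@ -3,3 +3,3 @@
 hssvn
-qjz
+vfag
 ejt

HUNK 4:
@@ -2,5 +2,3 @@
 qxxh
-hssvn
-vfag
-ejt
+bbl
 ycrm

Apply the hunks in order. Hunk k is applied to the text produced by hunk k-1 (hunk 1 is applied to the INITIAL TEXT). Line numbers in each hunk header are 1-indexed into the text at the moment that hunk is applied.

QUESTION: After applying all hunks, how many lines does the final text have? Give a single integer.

Answer: 9

Derivation:
Hunk 1: at line 3 remove [ffgt,ypg] add [qjz,ejt,ycrm] -> 9 lines: dezna qxxh hssvn qjz ejt ycrm rkj mrbu mxelw
Hunk 2: at line 7 remove [mrbu] add [byqv,bmsor,ksvim] -> 11 lines: dezna qxxh hssvn qjz ejt ycrm rkj byqv bmsor ksvim mxelw
Hunk 3: at line 3 remove [qjz] add [vfag] -> 11 lines: dezna qxxh hssvn vfag ejt ycrm rkj byqv bmsor ksvim mxelw
Hunk 4: at line 2 remove [hssvn,vfag,ejt] add [bbl] -> 9 lines: dezna qxxh bbl ycrm rkj byqv bmsor ksvim mxelw
Final line count: 9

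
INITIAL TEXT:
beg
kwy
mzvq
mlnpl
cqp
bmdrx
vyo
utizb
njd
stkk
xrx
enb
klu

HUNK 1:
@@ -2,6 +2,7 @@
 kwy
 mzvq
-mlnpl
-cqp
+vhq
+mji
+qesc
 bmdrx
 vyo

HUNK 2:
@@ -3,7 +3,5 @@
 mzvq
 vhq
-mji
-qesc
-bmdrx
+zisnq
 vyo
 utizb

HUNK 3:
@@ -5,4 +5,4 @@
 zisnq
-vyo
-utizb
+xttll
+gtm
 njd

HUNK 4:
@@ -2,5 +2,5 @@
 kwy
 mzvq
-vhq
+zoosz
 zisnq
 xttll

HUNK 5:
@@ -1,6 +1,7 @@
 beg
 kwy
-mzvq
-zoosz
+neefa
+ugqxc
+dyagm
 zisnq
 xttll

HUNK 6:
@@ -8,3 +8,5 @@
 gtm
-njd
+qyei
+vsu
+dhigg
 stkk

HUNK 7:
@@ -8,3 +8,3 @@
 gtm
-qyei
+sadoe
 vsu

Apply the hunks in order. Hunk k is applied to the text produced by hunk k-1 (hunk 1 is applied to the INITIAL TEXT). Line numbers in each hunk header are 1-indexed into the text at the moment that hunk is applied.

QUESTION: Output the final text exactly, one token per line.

Answer: beg
kwy
neefa
ugqxc
dyagm
zisnq
xttll
gtm
sadoe
vsu
dhigg
stkk
xrx
enb
klu

Derivation:
Hunk 1: at line 2 remove [mlnpl,cqp] add [vhq,mji,qesc] -> 14 lines: beg kwy mzvq vhq mji qesc bmdrx vyo utizb njd stkk xrx enb klu
Hunk 2: at line 3 remove [mji,qesc,bmdrx] add [zisnq] -> 12 lines: beg kwy mzvq vhq zisnq vyo utizb njd stkk xrx enb klu
Hunk 3: at line 5 remove [vyo,utizb] add [xttll,gtm] -> 12 lines: beg kwy mzvq vhq zisnq xttll gtm njd stkk xrx enb klu
Hunk 4: at line 2 remove [vhq] add [zoosz] -> 12 lines: beg kwy mzvq zoosz zisnq xttll gtm njd stkk xrx enb klu
Hunk 5: at line 1 remove [mzvq,zoosz] add [neefa,ugqxc,dyagm] -> 13 lines: beg kwy neefa ugqxc dyagm zisnq xttll gtm njd stkk xrx enb klu
Hunk 6: at line 8 remove [njd] add [qyei,vsu,dhigg] -> 15 lines: beg kwy neefa ugqxc dyagm zisnq xttll gtm qyei vsu dhigg stkk xrx enb klu
Hunk 7: at line 8 remove [qyei] add [sadoe] -> 15 lines: beg kwy neefa ugqxc dyagm zisnq xttll gtm sadoe vsu dhigg stkk xrx enb klu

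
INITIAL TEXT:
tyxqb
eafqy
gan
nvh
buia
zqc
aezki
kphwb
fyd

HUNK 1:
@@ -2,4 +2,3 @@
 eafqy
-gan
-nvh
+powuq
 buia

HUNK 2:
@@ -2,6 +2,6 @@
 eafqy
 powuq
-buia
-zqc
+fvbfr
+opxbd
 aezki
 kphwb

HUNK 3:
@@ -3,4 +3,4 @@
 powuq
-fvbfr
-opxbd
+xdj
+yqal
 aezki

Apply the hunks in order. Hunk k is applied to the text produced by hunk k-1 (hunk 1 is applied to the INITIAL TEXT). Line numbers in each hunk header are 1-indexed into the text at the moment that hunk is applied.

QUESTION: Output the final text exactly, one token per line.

Answer: tyxqb
eafqy
powuq
xdj
yqal
aezki
kphwb
fyd

Derivation:
Hunk 1: at line 2 remove [gan,nvh] add [powuq] -> 8 lines: tyxqb eafqy powuq buia zqc aezki kphwb fyd
Hunk 2: at line 2 remove [buia,zqc] add [fvbfr,opxbd] -> 8 lines: tyxqb eafqy powuq fvbfr opxbd aezki kphwb fyd
Hunk 3: at line 3 remove [fvbfr,opxbd] add [xdj,yqal] -> 8 lines: tyxqb eafqy powuq xdj yqal aezki kphwb fyd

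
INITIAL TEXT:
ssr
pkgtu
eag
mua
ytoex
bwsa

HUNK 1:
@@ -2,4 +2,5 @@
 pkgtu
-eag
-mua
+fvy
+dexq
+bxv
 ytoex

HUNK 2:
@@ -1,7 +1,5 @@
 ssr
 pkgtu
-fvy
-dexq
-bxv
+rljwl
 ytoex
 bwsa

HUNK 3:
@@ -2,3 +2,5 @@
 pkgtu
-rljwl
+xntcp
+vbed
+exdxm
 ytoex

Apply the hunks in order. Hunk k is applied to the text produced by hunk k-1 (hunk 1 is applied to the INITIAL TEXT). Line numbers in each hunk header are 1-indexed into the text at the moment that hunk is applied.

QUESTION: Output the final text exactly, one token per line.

Hunk 1: at line 2 remove [eag,mua] add [fvy,dexq,bxv] -> 7 lines: ssr pkgtu fvy dexq bxv ytoex bwsa
Hunk 2: at line 1 remove [fvy,dexq,bxv] add [rljwl] -> 5 lines: ssr pkgtu rljwl ytoex bwsa
Hunk 3: at line 2 remove [rljwl] add [xntcp,vbed,exdxm] -> 7 lines: ssr pkgtu xntcp vbed exdxm ytoex bwsa

Answer: ssr
pkgtu
xntcp
vbed
exdxm
ytoex
bwsa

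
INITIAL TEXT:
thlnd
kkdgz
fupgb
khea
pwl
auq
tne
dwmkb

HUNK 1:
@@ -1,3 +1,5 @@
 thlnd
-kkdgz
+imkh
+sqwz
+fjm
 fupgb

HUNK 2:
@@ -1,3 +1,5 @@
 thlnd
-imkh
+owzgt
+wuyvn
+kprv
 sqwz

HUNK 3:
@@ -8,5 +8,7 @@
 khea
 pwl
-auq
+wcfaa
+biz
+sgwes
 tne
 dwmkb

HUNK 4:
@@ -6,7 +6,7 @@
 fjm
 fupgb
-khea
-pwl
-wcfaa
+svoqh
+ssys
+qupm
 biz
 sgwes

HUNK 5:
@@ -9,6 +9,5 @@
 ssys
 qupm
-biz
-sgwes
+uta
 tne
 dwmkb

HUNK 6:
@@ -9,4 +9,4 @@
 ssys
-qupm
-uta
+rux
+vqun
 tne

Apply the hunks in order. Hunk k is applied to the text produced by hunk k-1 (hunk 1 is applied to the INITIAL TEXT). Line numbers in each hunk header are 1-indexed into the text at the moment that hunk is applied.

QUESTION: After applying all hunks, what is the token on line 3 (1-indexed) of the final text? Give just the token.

Answer: wuyvn

Derivation:
Hunk 1: at line 1 remove [kkdgz] add [imkh,sqwz,fjm] -> 10 lines: thlnd imkh sqwz fjm fupgb khea pwl auq tne dwmkb
Hunk 2: at line 1 remove [imkh] add [owzgt,wuyvn,kprv] -> 12 lines: thlnd owzgt wuyvn kprv sqwz fjm fupgb khea pwl auq tne dwmkb
Hunk 3: at line 8 remove [auq] add [wcfaa,biz,sgwes] -> 14 lines: thlnd owzgt wuyvn kprv sqwz fjm fupgb khea pwl wcfaa biz sgwes tne dwmkb
Hunk 4: at line 6 remove [khea,pwl,wcfaa] add [svoqh,ssys,qupm] -> 14 lines: thlnd owzgt wuyvn kprv sqwz fjm fupgb svoqh ssys qupm biz sgwes tne dwmkb
Hunk 5: at line 9 remove [biz,sgwes] add [uta] -> 13 lines: thlnd owzgt wuyvn kprv sqwz fjm fupgb svoqh ssys qupm uta tne dwmkb
Hunk 6: at line 9 remove [qupm,uta] add [rux,vqun] -> 13 lines: thlnd owzgt wuyvn kprv sqwz fjm fupgb svoqh ssys rux vqun tne dwmkb
Final line 3: wuyvn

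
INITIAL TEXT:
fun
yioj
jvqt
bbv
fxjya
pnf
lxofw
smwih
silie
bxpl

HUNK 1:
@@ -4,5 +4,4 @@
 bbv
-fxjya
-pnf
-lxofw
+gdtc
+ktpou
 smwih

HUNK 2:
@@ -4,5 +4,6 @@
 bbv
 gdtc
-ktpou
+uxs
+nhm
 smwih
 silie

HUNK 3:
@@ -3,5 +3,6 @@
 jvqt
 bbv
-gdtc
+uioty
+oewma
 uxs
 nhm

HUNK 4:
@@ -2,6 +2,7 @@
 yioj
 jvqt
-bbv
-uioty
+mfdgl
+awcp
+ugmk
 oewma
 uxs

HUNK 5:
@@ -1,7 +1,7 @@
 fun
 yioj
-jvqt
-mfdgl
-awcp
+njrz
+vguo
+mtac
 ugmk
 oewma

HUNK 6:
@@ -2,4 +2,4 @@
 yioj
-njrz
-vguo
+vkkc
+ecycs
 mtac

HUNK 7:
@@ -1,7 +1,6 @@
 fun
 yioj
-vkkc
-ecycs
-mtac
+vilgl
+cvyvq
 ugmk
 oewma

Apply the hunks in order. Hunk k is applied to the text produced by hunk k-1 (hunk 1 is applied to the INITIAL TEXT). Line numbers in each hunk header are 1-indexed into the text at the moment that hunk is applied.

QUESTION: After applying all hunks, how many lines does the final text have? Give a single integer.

Answer: 11

Derivation:
Hunk 1: at line 4 remove [fxjya,pnf,lxofw] add [gdtc,ktpou] -> 9 lines: fun yioj jvqt bbv gdtc ktpou smwih silie bxpl
Hunk 2: at line 4 remove [ktpou] add [uxs,nhm] -> 10 lines: fun yioj jvqt bbv gdtc uxs nhm smwih silie bxpl
Hunk 3: at line 3 remove [gdtc] add [uioty,oewma] -> 11 lines: fun yioj jvqt bbv uioty oewma uxs nhm smwih silie bxpl
Hunk 4: at line 2 remove [bbv,uioty] add [mfdgl,awcp,ugmk] -> 12 lines: fun yioj jvqt mfdgl awcp ugmk oewma uxs nhm smwih silie bxpl
Hunk 5: at line 1 remove [jvqt,mfdgl,awcp] add [njrz,vguo,mtac] -> 12 lines: fun yioj njrz vguo mtac ugmk oewma uxs nhm smwih silie bxpl
Hunk 6: at line 2 remove [njrz,vguo] add [vkkc,ecycs] -> 12 lines: fun yioj vkkc ecycs mtac ugmk oewma uxs nhm smwih silie bxpl
Hunk 7: at line 1 remove [vkkc,ecycs,mtac] add [vilgl,cvyvq] -> 11 lines: fun yioj vilgl cvyvq ugmk oewma uxs nhm smwih silie bxpl
Final line count: 11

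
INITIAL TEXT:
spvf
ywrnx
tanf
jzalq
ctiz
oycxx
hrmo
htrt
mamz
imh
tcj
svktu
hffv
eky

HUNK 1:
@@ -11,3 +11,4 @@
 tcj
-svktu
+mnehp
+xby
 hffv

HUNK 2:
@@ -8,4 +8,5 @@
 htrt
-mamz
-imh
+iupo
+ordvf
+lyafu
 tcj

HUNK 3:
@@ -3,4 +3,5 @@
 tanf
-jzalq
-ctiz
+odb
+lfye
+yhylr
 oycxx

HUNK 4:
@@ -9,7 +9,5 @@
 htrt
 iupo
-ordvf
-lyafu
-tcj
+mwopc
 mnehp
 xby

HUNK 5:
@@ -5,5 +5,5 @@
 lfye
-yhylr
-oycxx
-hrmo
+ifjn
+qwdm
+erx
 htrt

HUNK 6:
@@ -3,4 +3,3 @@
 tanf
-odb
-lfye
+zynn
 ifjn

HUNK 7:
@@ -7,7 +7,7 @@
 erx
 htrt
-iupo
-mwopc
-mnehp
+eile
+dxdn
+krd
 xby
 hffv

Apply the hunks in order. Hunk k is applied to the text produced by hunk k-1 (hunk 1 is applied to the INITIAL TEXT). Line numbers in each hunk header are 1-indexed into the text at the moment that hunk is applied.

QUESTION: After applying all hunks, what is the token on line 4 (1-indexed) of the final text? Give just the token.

Hunk 1: at line 11 remove [svktu] add [mnehp,xby] -> 15 lines: spvf ywrnx tanf jzalq ctiz oycxx hrmo htrt mamz imh tcj mnehp xby hffv eky
Hunk 2: at line 8 remove [mamz,imh] add [iupo,ordvf,lyafu] -> 16 lines: spvf ywrnx tanf jzalq ctiz oycxx hrmo htrt iupo ordvf lyafu tcj mnehp xby hffv eky
Hunk 3: at line 3 remove [jzalq,ctiz] add [odb,lfye,yhylr] -> 17 lines: spvf ywrnx tanf odb lfye yhylr oycxx hrmo htrt iupo ordvf lyafu tcj mnehp xby hffv eky
Hunk 4: at line 9 remove [ordvf,lyafu,tcj] add [mwopc] -> 15 lines: spvf ywrnx tanf odb lfye yhylr oycxx hrmo htrt iupo mwopc mnehp xby hffv eky
Hunk 5: at line 5 remove [yhylr,oycxx,hrmo] add [ifjn,qwdm,erx] -> 15 lines: spvf ywrnx tanf odb lfye ifjn qwdm erx htrt iupo mwopc mnehp xby hffv eky
Hunk 6: at line 3 remove [odb,lfye] add [zynn] -> 14 lines: spvf ywrnx tanf zynn ifjn qwdm erx htrt iupo mwopc mnehp xby hffv eky
Hunk 7: at line 7 remove [iupo,mwopc,mnehp] add [eile,dxdn,krd] -> 14 lines: spvf ywrnx tanf zynn ifjn qwdm erx htrt eile dxdn krd xby hffv eky
Final line 4: zynn

Answer: zynn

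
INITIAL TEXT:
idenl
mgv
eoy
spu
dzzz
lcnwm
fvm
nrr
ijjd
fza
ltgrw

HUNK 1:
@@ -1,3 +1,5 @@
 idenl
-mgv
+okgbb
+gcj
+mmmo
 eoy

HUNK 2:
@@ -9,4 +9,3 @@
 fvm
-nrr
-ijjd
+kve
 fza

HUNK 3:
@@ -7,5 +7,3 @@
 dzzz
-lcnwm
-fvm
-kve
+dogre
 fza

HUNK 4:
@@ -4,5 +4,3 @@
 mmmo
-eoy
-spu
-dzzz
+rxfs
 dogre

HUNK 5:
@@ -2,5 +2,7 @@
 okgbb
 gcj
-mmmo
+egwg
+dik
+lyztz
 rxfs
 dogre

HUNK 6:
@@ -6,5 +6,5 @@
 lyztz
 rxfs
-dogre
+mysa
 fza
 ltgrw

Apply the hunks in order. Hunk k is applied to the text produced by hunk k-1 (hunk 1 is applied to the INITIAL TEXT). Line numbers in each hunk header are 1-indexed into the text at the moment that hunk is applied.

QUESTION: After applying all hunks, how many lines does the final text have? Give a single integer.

Hunk 1: at line 1 remove [mgv] add [okgbb,gcj,mmmo] -> 13 lines: idenl okgbb gcj mmmo eoy spu dzzz lcnwm fvm nrr ijjd fza ltgrw
Hunk 2: at line 9 remove [nrr,ijjd] add [kve] -> 12 lines: idenl okgbb gcj mmmo eoy spu dzzz lcnwm fvm kve fza ltgrw
Hunk 3: at line 7 remove [lcnwm,fvm,kve] add [dogre] -> 10 lines: idenl okgbb gcj mmmo eoy spu dzzz dogre fza ltgrw
Hunk 4: at line 4 remove [eoy,spu,dzzz] add [rxfs] -> 8 lines: idenl okgbb gcj mmmo rxfs dogre fza ltgrw
Hunk 5: at line 2 remove [mmmo] add [egwg,dik,lyztz] -> 10 lines: idenl okgbb gcj egwg dik lyztz rxfs dogre fza ltgrw
Hunk 6: at line 6 remove [dogre] add [mysa] -> 10 lines: idenl okgbb gcj egwg dik lyztz rxfs mysa fza ltgrw
Final line count: 10

Answer: 10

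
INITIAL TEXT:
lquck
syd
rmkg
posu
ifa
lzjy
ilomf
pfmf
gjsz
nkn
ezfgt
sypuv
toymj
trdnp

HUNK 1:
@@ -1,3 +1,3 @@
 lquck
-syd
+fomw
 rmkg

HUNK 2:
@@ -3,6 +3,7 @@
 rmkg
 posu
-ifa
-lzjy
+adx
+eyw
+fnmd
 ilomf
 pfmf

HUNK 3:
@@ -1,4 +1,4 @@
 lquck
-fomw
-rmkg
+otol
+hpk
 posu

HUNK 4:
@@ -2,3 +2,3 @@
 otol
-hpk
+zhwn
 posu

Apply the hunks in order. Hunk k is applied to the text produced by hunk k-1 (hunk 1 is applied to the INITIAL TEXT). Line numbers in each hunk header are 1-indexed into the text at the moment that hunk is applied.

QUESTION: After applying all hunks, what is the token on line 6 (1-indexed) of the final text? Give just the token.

Answer: eyw

Derivation:
Hunk 1: at line 1 remove [syd] add [fomw] -> 14 lines: lquck fomw rmkg posu ifa lzjy ilomf pfmf gjsz nkn ezfgt sypuv toymj trdnp
Hunk 2: at line 3 remove [ifa,lzjy] add [adx,eyw,fnmd] -> 15 lines: lquck fomw rmkg posu adx eyw fnmd ilomf pfmf gjsz nkn ezfgt sypuv toymj trdnp
Hunk 3: at line 1 remove [fomw,rmkg] add [otol,hpk] -> 15 lines: lquck otol hpk posu adx eyw fnmd ilomf pfmf gjsz nkn ezfgt sypuv toymj trdnp
Hunk 4: at line 2 remove [hpk] add [zhwn] -> 15 lines: lquck otol zhwn posu adx eyw fnmd ilomf pfmf gjsz nkn ezfgt sypuv toymj trdnp
Final line 6: eyw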